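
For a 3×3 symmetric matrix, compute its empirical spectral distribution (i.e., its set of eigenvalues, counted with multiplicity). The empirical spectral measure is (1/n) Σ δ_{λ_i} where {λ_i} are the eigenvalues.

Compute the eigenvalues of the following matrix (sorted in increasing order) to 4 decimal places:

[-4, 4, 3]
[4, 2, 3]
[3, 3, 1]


Since M is real symmetric, all three eigenvalues are real; they are the roots of det(λI − M) = λ³ − (tr M) λ² + s λ − det M, where s is the sum of the principal 2×2 minors.
tr M = -4 + 2 + 1 = -1.
s = ((-4)·2 − 4²) + ((-4)·1 − 3²) + (2·1 − 3²) = -24 + (-13) + (-7) = -44.
det M (expand along row 1) = (-4)·(-7) − 4·(-5) + 3·6 = 66.
Characteristic polynomial: λ³ + λ² − 44λ − 66 = 0.
Substitute λ = y + (tr M)/3 = y − 0.333333 to remove the quadratic term: y³ + p·y + q = 0 with p = s − (tr M)²/3 = -44.333333 and q = −2(tr M)³/27 + (tr M)·s/3 − det M = -51.259259.
Three real roots ⇒ use the trigonometric (Viète) form: r = 2√(−p/3) = 7.688375, φ = arccos(3q/(p·r)) = arccos(0.451158) = 1.102734 rad.
y_k = r·cos(φ/3 − 2πk/3) for k = 0, 1, 2 gives y = 7.174795, -1.194686, -5.980109.
λ_k = y_k − 0.333333 gives λ = 6.8415, -1.5280, -6.3134 (check: the sum is -1.0000 = tr M).

Eigenvalues sorted in increasing order: [-6.3134, -1.5280, 6.8415].


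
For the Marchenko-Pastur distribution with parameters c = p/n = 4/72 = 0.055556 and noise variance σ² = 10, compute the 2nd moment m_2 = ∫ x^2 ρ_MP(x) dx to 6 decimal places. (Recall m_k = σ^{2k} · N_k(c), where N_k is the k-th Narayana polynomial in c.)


E[X²] = σ⁴ (1 + c) (second MP moment). With σ² = 10 (so σ⁴ = 100) and c = 4/72 = 0.055556: E[X²] = 100 · (1 + 0.055556) = 100 · 1.055556.

So E[X^2] = 105.555556.


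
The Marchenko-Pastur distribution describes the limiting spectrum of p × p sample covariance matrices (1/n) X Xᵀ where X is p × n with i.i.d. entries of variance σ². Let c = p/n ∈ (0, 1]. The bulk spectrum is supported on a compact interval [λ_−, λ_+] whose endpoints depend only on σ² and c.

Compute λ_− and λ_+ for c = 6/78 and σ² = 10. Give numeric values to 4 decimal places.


c = 6/78 = 0.076923; √c = 0.277350.
λ_− = σ² (1 − √c)² = 10 · (1 − 0.277350)² = 10 · (0.722650)² = 5.222229.
λ_+ = σ² (1 + √c)² = 10 · (1 + 0.277350)² = 10 · (1.277350)² = 16.316233.

Rounded to 4 decimal places: λ_− ≈ 5.2222, λ_+ ≈ 16.3162.


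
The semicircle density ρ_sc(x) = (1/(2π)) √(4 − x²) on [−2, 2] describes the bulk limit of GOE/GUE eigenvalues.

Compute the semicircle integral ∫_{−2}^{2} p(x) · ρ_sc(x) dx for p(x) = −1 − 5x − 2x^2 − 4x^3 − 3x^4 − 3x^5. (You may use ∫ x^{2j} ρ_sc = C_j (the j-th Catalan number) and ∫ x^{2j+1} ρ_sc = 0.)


Write p(x) = Σ a_i x^i, split into monomials and integrate each against ρ_sc separately.
Using ∫ x^{2j} ρ_sc = C_j = (1/(j+1)) C(2j, j) (Catalan numbers) and ∫ x^{2j+1} ρ_sc = 0 (odd monomials vanish by symmetry):
  i = 0 (even): a_0 · C_{0} = -1 · 1 = -1
  i = 1 (odd): ∫ x^1 ρ_sc = 0 (vanishes)
  i = 2 (even): a_2 · C_{1} = -2 · 1 = -2
  i = 3 (odd): ∫ x^3 ρ_sc = 0 (vanishes)
  i = 4 (even): a_4 · C_{2} = -3 · 2 = -6
  i = 5 (odd): ∫ x^5 ρ_sc = 0 (vanishes)

Summing the contributions: ∫_{−2}^{2} p(x) ρ_sc(x) dx = (-1) + (-2) + (-6) = -9.


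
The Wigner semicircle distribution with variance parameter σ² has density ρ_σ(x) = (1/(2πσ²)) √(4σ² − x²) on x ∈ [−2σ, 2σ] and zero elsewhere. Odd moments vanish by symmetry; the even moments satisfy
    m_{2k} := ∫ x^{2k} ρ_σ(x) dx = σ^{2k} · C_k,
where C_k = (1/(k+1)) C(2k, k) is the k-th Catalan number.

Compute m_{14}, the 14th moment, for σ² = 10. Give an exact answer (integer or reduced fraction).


By the scaled semicircle moment identity, m_{2k} = σ^{2k} · C_k with k = 7.
C_7 = (1/(k+1)) · C(2k, k) = (1/8) · C(14, 7) = (1/8) · 3432 = 429.
σ^{2k} = (σ²)^k = (10)^7 = 10000000.

Therefore m_{14} = σ^{14} · C_7 = 10000000 · 429 = 4290000000.


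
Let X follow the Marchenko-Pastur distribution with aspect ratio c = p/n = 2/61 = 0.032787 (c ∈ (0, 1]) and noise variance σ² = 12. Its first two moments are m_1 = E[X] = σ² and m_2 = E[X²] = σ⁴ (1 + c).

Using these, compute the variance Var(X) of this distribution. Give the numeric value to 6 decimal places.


m_1 = E[X] = σ² = 12, so m_1² = 144.
m_2 = E[X²] = σ⁴ (1 + c) = 144 · (1 + 0.032787) = 144 · 1.032787 = 148.721311.
(Note m_2 − m_1² simplifies to c · σ⁴ = 0.032787 · 144.)

Var(X) = m_2 − m_1² = 148.721311 − 144 = 4.721311.


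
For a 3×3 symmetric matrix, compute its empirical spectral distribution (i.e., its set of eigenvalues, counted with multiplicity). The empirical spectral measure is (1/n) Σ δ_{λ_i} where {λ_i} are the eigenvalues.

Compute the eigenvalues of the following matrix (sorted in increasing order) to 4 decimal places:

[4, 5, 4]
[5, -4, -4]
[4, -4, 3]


Since M is real symmetric, all three eigenvalues are real; they are the roots of det(λI − M) = λ³ − (tr M) λ² + s λ − det M, where s is the sum of the principal 2×2 minors.
tr M = 4 + (-4) + 3 = 3.
s = (4·(-4) − 5²) + (4·3 − 4²) + ((-4)·3 − (-4)²) = -41 + (-4) + (-28) = -73.
det M (expand along row 1) = 4·(-28) − 5·31 + 4·(-4) = -283.
Characteristic polynomial: λ³ − 3λ² − 73λ + 283 = 0.
Substitute λ = y + (tr M)/3 = y + 1.000000 to remove the quadratic term: y³ + p·y + q = 0 with p = s − (tr M)²/3 = -76.000000 and q = −2(tr M)³/27 + (tr M)·s/3 − det M = 208.000000.
Three real roots ⇒ use the trigonometric (Viète) form: r = 2√(−p/3) = 10.066446, φ = arccos(3q/(p·r)) = arccos(-0.815633) = 2.524619 rad.
y_k = r·cos(φ/3 − 2πk/3) for k = 0, 1, 2 gives y = 6.707430, 3.146885, -9.854314.
λ_k = y_k + 1.000000 gives λ = 7.7074, 4.1469, -8.8543 (check: the sum is 3.0000 = tr M).

Eigenvalues sorted in increasing order: [-8.8543, 4.1469, 7.7074].


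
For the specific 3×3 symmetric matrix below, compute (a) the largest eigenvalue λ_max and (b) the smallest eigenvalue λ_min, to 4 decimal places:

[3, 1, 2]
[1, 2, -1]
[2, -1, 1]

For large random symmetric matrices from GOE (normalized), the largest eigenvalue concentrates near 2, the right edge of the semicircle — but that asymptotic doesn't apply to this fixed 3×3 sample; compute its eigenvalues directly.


Since M is real symmetric, all three eigenvalues are real; they are the roots of det(λI − M) = λ³ − (tr M) λ² + s λ − det M, where s is the sum of the principal 2×2 minors.
tr M = 3 + 2 + 1 = 6.
s = (3·2 − 1²) + (3·1 − 2²) + (2·1 − (-1)²) = 5 + (-1) + 1 = 5.
det M (expand along row 1) = 3·1 − 1·3 + 2·(-5) = -10.
Characteristic polynomial: λ³ − 6λ² + 5λ + 10 = 0.
Substitute λ = y + (tr M)/3 = y + 2.000000 to remove the quadratic term: y³ + p·y + q = 0 with p = s − (tr M)²/3 = -7.000000 and q = −2(tr M)³/27 + (tr M)·s/3 − det M = 4.000000.
Three real roots ⇒ use the trigonometric (Viète) form: r = 2√(−p/3) = 3.055050, φ = arccos(3q/(p·r)) = arccos(-0.561132) = 2.166549 rad.
y_k = r·cos(φ/3 − 2πk/3) for k = 0, 1, 2 gives y = 2.292402, 0.602705, -2.895107.
λ_k = y_k + 2.000000 gives λ = 4.2924, 2.6027, -0.8951 (check: the sum is 6.0000 = tr M).

Hence λ_max = 4.2924 and λ_min = -0.8951.


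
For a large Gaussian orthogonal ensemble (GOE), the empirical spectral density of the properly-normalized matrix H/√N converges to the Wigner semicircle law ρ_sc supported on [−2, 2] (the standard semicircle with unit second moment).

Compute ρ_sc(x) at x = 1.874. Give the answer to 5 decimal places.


ρ_sc(x) = (1/(2π)) √(4 − x²). With x = 1.874:
  4 − x² = 4 − (1.874)² = 4 − 3.511876 = 0.488124.
  √(4 − x²) = 0.698659.
  1/(2π) = 0.159155.
  ρ_sc(1.874) = 0.159155 · 0.698659 = 0.111195.

Rounded to 5 decimal places: ρ_sc(1.874) ≈ 0.11119.


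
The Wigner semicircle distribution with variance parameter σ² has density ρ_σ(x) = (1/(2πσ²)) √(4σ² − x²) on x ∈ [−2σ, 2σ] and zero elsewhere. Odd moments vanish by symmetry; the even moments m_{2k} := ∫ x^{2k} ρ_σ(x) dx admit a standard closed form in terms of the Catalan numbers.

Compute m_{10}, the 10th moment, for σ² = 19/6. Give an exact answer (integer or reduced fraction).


By the scaled semicircle moment identity, m_{2k} = σ^{2k} · C_k with k = 5.
C_5 = (1/(k+1)) · C(2k, k) = (1/6) · C(10, 5) = (1/6) · 252 = 42.
σ^{2k} = (σ²)^k = (19/6)^5 = 2476099/7776.

Therefore m_{10} = σ^{10} · C_5 = (2476099/7776) · 42 = 17332693/1296.


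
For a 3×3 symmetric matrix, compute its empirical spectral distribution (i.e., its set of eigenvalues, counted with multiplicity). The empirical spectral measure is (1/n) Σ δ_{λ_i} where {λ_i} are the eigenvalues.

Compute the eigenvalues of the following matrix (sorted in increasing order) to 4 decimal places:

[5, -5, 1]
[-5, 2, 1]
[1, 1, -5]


Since M is real symmetric, all three eigenvalues are real; they are the roots of det(λI − M) = λ³ − (tr M) λ² + s λ − det M, where s is the sum of the principal 2×2 minors.
tr M = 5 + 2 + (-5) = 2.
s = (5·2 − (-5)²) + (5·(-5) − 1²) + (2·(-5) − 1²) = -15 + (-26) + (-11) = -52.
det M (expand along row 1) = 5·(-11) − (-5)·24 + 1·(-7) = 58.
Characteristic polynomial: λ³ − 2λ² − 52λ − 58 = 0.
Substitute λ = y + (tr M)/3 = y + 0.666667 to remove the quadratic term: y³ + p·y + q = 0 with p = s − (tr M)²/3 = -53.333333 and q = −2(tr M)³/27 + (tr M)·s/3 − det M = -93.259259.
Three real roots ⇒ use the trigonometric (Viète) form: r = 2√(−p/3) = 8.432740, φ = arccos(3q/(p·r)) = arccos(0.622079) = 0.899401 rad.
y_k = r·cos(φ/3 − 2πk/3) for k = 0, 1, 2 gives y = 8.056602, -1.871520, -6.185082.
λ_k = y_k + 0.666667 gives λ = 8.7233, -1.2049, -5.5184 (check: the sum is 2.0000 = tr M).

Eigenvalues sorted in increasing order: [-5.5184, -1.2049, 8.7233].


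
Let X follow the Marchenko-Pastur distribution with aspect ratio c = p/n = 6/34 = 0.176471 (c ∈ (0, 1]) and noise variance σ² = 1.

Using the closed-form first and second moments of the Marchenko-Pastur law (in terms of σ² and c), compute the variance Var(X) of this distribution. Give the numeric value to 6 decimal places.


Recall the MP moments m_1 = E[X] = σ² and m_2 = E[X²] = σ⁴ (1 + c).
m_1 = E[X] = σ² = 1, so m_1² = 1.
m_2 = E[X²] = σ⁴ (1 + c) = 1 · (1 + 0.176471) = 1 · 1.176471 = 1.176471.
(Note m_2 − m_1² simplifies to c · σ⁴ = 0.176471 · 1.)

Var(X) = m_2 − m_1² = 1.176471 − 1 = 0.176471.


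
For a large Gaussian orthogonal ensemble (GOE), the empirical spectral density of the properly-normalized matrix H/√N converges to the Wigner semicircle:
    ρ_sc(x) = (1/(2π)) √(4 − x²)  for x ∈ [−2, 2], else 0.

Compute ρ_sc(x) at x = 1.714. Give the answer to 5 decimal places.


ρ_sc(x) = (1/(2π)) √(4 − x²). With x = 1.714:
  4 − x² = 4 − (1.714)² = 4 − 2.937796 = 1.062204.
  √(4 − x²) = 1.030633.
  1/(2π) = 0.159155.
  ρ_sc(1.714) = 0.159155 · 1.030633 = 0.164030.

Rounded to 5 decimal places: ρ_sc(1.714) ≈ 0.16403.


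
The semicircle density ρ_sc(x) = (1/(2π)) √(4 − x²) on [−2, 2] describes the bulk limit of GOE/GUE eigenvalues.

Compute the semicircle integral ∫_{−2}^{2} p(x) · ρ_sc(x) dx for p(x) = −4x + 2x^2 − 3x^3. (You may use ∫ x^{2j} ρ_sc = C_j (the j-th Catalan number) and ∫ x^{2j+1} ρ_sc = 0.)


Write p(x) = Σ a_i x^i, split into monomials and integrate each against ρ_sc separately.
Using ∫ x^{2j} ρ_sc = C_j = (1/(j+1)) C(2j, j) (Catalan numbers) and ∫ x^{2j+1} ρ_sc = 0 (odd monomials vanish by symmetry):
  i = 1 (odd): ∫ x^1 ρ_sc = 0 (vanishes)
  i = 2 (even): a_2 · C_{1} = 2 · 1 = 2
  i = 3 (odd): ∫ x^3 ρ_sc = 0 (vanishes)

Summing the contributions: ∫_{−2}^{2} p(x) ρ_sc(x) dx = 2.


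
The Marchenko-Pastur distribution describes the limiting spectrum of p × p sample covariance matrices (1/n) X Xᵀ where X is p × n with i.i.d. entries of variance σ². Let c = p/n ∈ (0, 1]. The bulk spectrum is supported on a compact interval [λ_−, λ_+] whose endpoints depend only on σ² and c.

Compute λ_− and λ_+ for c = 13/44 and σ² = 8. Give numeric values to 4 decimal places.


c = 13/44 = 0.295455; √c = 0.543557.
λ_− = σ² (1 − √c)² = 8 · (1 − 0.543557)² = 8 · (0.456443)² = 1.666719.
λ_+ = σ² (1 + √c)² = 8 · (1 + 0.543557)² = 8 · (1.543557)² = 19.060553.

Rounded to 4 decimal places: λ_− ≈ 1.6667, λ_+ ≈ 19.0606.


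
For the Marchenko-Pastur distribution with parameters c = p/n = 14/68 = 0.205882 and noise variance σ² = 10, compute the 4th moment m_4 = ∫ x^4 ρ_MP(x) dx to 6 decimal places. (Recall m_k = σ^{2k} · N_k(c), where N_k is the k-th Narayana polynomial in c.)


E[X⁴] = σ⁸ (1 + 6c + 6c² + c³) (fourth MP moment). With σ² = 10 (so σ⁸ = 10000) and c = 14/68 = 0.205882: E[X⁴] = 10000 · (1 + 6·0.205882 + 6·(0.205882)² + (0.205882)³) = 10000 · 2.498346.

So E[X^4] = 24983.462243.


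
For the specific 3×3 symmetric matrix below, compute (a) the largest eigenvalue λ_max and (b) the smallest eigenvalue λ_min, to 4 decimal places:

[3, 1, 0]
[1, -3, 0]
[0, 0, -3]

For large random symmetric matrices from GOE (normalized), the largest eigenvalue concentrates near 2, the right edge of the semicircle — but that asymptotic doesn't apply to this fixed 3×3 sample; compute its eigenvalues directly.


Since M is real symmetric, all three eigenvalues are real; they are the roots of det(λI − M) = λ³ − (tr M) λ² + s λ − det M, where s is the sum of the principal 2×2 minors.
tr M = 3 + (-3) + (-3) = -3.
s = (3·(-3) − 1²) + (3·(-3) − 0²) + ((-3)·(-3) − 0²) = -10 + (-9) + 9 = -10.
det M (expand along row 1) = 3·9 − 1·(-3) + 0·0 = 30.
Characteristic polynomial: λ³ + 3λ² − 10λ − 30 = 0.
Substitute λ = y + (tr M)/3 = y − 1.000000 to remove the quadratic term: y³ + p·y + q = 0 with p = s − (tr M)²/3 = -13.000000 and q = −2(tr M)³/27 + (tr M)·s/3 − det M = -18.000000.
Three real roots ⇒ use the trigonometric (Viète) form: r = 2√(−p/3) = 4.163332, φ = arccos(3q/(p·r)) = arccos(0.997722) = 0.067517 rad.
y_k = r·cos(φ/3 − 2πk/3) for k = 0, 1, 2 gives y = 4.162278, -2.000000, -2.162278.
λ_k = y_k − 1.000000 gives λ = 3.1623, -3.0000, -3.1623 (check: the sum is -3.0000 = tr M).

Hence λ_max = 3.1623 and λ_min = -3.1623.


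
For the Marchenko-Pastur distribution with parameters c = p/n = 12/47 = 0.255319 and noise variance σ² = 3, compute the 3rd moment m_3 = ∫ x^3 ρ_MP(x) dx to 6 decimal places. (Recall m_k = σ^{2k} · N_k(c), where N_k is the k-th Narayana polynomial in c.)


E[X³] = σ⁶ (1 + 3c + c²) (third MP moment). With σ² = 3 (so σ⁶ = 27) and c = 12/47 = 0.255319: E[X³] = 27 · (1 + 3·0.255319 + (0.255319)²) = 27 · 1.831145.

So E[X^3] = 49.440923.


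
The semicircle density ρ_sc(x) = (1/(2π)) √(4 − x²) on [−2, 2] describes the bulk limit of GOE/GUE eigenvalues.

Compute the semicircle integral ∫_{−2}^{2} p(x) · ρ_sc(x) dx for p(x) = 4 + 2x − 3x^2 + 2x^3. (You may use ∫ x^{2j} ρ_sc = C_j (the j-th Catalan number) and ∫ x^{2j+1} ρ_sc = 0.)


Write p(x) = Σ a_i x^i, split into monomials and integrate each against ρ_sc separately.
Using ∫ x^{2j} ρ_sc = C_j = (1/(j+1)) C(2j, j) (Catalan numbers) and ∫ x^{2j+1} ρ_sc = 0 (odd monomials vanish by symmetry):
  i = 0 (even): a_0 · C_{0} = 4 · 1 = 4
  i = 1 (odd): ∫ x^1 ρ_sc = 0 (vanishes)
  i = 2 (even): a_2 · C_{1} = -3 · 1 = -3
  i = 3 (odd): ∫ x^3 ρ_sc = 0 (vanishes)

Summing the contributions: ∫_{−2}^{2} p(x) ρ_sc(x) dx = 4 + (-3) = 1.


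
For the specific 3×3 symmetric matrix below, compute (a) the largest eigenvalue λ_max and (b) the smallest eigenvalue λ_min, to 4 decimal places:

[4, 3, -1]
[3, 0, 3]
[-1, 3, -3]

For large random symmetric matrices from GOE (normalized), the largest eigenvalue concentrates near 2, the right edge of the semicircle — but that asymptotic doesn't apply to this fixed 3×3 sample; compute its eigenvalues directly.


Since M is real symmetric, all three eigenvalues are real; they are the roots of det(λI − M) = λ³ − (tr M) λ² + s λ − det M, where s is the sum of the principal 2×2 minors.
tr M = 4 + 0 + (-3) = 1.
s = (4·0 − 3²) + (4·(-3) − (-1)²) + (0·(-3) − 3²) = -9 + (-13) + (-9) = -31.
det M (expand along row 1) = 4·(-9) − 3·(-6) + (-1)·9 = -27.
Characteristic polynomial: λ³ − λ² − 31λ + 27 = 0.
Substitute λ = y + (tr M)/3 = y + 0.333333 to remove the quadratic term: y³ + p·y + q = 0 with p = s − (tr M)²/3 = -31.333333 and q = −2(tr M)³/27 + (tr M)·s/3 − det M = 16.592593.
Three real roots ⇒ use the trigonometric (Viète) form: r = 2√(−p/3) = 6.463573, φ = arccos(3q/(p·r)) = arccos(-0.245785) = 1.819126 rad.
y_k = r·cos(φ/3 − 2πk/3) for k = 0, 1, 2 gives y = 5.311241, 0.534422, -5.845663.
λ_k = y_k + 0.333333 gives λ = 5.6446, 0.8678, -5.5123 (check: the sum is 1.0000 = tr M).

Hence λ_max = 5.6446 and λ_min = -5.5123.


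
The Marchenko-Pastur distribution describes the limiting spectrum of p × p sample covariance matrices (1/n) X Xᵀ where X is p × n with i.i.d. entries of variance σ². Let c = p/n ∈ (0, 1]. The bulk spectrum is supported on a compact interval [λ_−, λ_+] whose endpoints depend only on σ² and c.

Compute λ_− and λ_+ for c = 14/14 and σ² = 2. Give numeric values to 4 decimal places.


c = 14/14 = 1.000000; √c = 1.000000.
λ_− = σ² (1 − √c)² = 2 · (1 − 1.000000)² = 2 · (0.000000)² = 0.000000.
λ_+ = σ² (1 + √c)² = 2 · (1 + 1.000000)² = 2 · (2.000000)² = 8.000000.

Rounded to 4 decimal places: λ_− ≈ 0.0000, λ_+ ≈ 8.0000.


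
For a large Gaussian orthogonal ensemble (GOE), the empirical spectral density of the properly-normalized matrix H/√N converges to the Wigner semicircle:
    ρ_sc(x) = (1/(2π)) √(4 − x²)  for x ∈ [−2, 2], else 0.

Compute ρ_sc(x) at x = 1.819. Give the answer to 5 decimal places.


ρ_sc(x) = (1/(2π)) √(4 − x²). With x = 1.819:
  4 − x² = 4 − (1.819)² = 4 − 3.308761 = 0.691239.
  √(4 − x²) = 0.831408.
  1/(2π) = 0.159155.
  ρ_sc(1.819) = 0.159155 · 0.831408 = 0.132323.

Rounded to 5 decimal places: ρ_sc(1.819) ≈ 0.13232.


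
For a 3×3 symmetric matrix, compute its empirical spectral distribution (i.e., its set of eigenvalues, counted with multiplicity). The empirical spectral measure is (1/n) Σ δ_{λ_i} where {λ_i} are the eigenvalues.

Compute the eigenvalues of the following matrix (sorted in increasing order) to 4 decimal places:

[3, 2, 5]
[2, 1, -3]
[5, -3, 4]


Since M is real symmetric, all three eigenvalues are real; they are the roots of det(λI − M) = λ³ − (tr M) λ² + s λ − det M, where s is the sum of the principal 2×2 minors.
tr M = 3 + 1 + 4 = 8.
s = (3·1 − 2²) + (3·4 − 5²) + (1·4 − (-3)²) = -1 + (-13) + (-5) = -19.
det M (expand along row 1) = 3·(-5) − 2·23 + 5·(-11) = -116.
Characteristic polynomial: λ³ − 8λ² − 19λ + 116 = 0.
Substitute λ = y + (tr M)/3 = y + 2.666667 to remove the quadratic term: y³ + p·y + q = 0 with p = s − (tr M)²/3 = -40.333333 and q = −2(tr M)³/27 + (tr M)·s/3 − det M = 27.407407.
Three real roots ⇒ use the trigonometric (Viète) form: r = 2√(−p/3) = 7.333333, φ = arccos(3q/(p·r)) = arccos(-0.277986) = 1.852494 rad.
y_k = r·cos(φ/3 − 2πk/3) for k = 0, 1, 2 gives y = 5.979085, 0.687582, -6.666667.
λ_k = y_k + 2.666667 gives λ = 8.6458, 3.3542, -4.0000 (check: the sum is 8.0000 = tr M).

Eigenvalues sorted in increasing order: [-4.0000, 3.3542, 8.6458].


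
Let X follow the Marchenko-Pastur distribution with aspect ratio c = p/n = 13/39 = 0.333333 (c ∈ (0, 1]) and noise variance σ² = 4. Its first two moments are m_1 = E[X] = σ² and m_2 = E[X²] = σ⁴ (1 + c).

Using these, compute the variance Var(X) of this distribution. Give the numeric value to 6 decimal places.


m_1 = E[X] = σ² = 4, so m_1² = 16.
m_2 = E[X²] = σ⁴ (1 + c) = 16 · (1 + 0.333333) = 16 · 1.333333 = 21.333333.
(Note m_2 − m_1² simplifies to c · σ⁴ = 0.333333 · 16.)

Var(X) = m_2 − m_1² = 21.333333 − 16 = 5.333333.


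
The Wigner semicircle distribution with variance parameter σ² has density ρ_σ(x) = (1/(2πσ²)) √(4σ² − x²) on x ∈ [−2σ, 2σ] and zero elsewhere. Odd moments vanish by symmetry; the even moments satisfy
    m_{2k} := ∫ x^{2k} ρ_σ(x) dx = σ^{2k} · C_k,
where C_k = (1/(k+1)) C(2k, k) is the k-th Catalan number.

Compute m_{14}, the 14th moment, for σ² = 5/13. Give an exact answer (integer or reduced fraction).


By the scaled semicircle moment identity, m_{2k} = σ^{2k} · C_k with k = 7.
C_7 = (1/(k+1)) · C(2k, k) = (1/8) · C(14, 7) = (1/8) · 3432 = 429.
σ^{2k} = (σ²)^k = (5/13)^7 = 78125/62748517.

Therefore m_{14} = σ^{14} · C_7 = (78125/62748517) · 429 = 2578125/4826809.


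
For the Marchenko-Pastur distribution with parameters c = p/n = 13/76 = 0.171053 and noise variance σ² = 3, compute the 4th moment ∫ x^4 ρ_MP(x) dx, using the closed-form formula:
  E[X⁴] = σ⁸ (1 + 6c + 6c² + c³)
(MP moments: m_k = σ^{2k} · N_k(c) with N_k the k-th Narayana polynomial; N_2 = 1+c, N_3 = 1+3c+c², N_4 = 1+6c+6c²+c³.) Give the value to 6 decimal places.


E[X⁴] = σ⁸ (1 + 6c + 6c² + c³) (fourth MP moment). With σ² = 3 (so σ⁸ = 81) and c = 13/76 = 0.171053: E[X⁴] = 81 · (1 + 6·0.171053 + 6·(0.171053)² + (0.171053)³) = 81 · 2.206875.

So E[X^4] = 178.756845.


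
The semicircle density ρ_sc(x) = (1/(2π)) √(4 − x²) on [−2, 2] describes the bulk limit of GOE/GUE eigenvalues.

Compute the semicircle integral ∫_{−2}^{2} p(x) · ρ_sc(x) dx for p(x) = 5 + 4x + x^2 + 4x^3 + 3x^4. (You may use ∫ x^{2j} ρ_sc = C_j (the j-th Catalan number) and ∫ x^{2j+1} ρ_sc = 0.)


Write p(x) = Σ a_i x^i, split into monomials and integrate each against ρ_sc separately.
Using ∫ x^{2j} ρ_sc = C_j = (1/(j+1)) C(2j, j) (Catalan numbers) and ∫ x^{2j+1} ρ_sc = 0 (odd monomials vanish by symmetry):
  i = 0 (even): a_0 · C_{0} = 5 · 1 = 5
  i = 1 (odd): ∫ x^1 ρ_sc = 0 (vanishes)
  i = 2 (even): a_2 · C_{1} = 1 · 1 = 1
  i = 3 (odd): ∫ x^3 ρ_sc = 0 (vanishes)
  i = 4 (even): a_4 · C_{2} = 3 · 2 = 6

Summing the contributions: ∫_{−2}^{2} p(x) ρ_sc(x) dx = 5 + 1 + 6 = 12.


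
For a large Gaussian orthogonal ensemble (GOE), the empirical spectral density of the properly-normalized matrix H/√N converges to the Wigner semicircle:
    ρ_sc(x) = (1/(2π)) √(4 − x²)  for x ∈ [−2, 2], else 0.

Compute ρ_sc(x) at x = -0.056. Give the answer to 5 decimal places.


ρ_sc(x) = (1/(2π)) √(4 − x²). With x = -0.056:
  4 − x² = 4 − (-0.056)² = 4 − 0.003136 = 3.996864.
  √(4 − x²) = 1.999216.
  1/(2π) = 0.159155.
  ρ_sc(-0.056) = 0.159155 · 1.999216 = 0.318185.

Rounded to 5 decimal places: ρ_sc(-0.056) ≈ 0.31819.


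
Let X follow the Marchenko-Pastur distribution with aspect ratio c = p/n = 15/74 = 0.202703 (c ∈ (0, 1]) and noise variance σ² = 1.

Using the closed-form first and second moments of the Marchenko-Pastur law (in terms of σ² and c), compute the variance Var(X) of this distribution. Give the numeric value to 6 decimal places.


Recall the MP moments m_1 = E[X] = σ² and m_2 = E[X²] = σ⁴ (1 + c).
m_1 = E[X] = σ² = 1, so m_1² = 1.
m_2 = E[X²] = σ⁴ (1 + c) = 1 · (1 + 0.202703) = 1 · 1.202703 = 1.202703.
(Note m_2 − m_1² simplifies to c · σ⁴ = 0.202703 · 1.)

Var(X) = m_2 − m_1² = 1.202703 − 1 = 0.202703.


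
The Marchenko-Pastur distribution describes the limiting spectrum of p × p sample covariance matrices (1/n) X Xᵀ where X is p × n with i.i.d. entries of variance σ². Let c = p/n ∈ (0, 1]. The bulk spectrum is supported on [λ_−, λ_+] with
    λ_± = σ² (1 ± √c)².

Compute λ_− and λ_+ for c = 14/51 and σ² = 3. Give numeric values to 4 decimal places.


c = 14/51 = 0.274510; √c = 0.523937.
λ_− = σ² (1 − √c)² = 3 · (1 − 0.523937)² = 3 · (0.476063)² = 0.679908.
λ_+ = σ² (1 + √c)² = 3 · (1 + 0.523937)² = 3 · (1.523937)² = 6.967150.

Rounded to 4 decimal places: λ_− ≈ 0.6799, λ_+ ≈ 6.9672.


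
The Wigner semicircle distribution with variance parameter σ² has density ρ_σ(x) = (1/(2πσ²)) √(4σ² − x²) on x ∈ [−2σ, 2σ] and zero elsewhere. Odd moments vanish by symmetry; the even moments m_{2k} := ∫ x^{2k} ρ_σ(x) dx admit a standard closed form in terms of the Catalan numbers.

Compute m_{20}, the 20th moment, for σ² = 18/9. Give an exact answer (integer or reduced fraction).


By the scaled semicircle moment identity, m_{2k} = σ^{2k} · C_k with k = 10.
C_10 = (1/(k+1)) · C(2k, k) = (1/11) · C(20, 10) = (1/11) · 184756 = 16796.
σ^{2k} = (σ²)^k = (18/9)^10 = 1024.

Therefore m_{20} = σ^{20} · C_10 = 1024 · 16796 = 17199104.


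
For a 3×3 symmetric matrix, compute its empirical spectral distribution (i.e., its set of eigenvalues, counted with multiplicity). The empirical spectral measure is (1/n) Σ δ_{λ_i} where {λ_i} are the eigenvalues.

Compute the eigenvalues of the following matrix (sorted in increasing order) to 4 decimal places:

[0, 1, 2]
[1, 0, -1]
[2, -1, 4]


Since M is real symmetric, all three eigenvalues are real; they are the roots of det(λI − M) = λ³ − (tr M) λ² + s λ − det M, where s is the sum of the principal 2×2 minors.
tr M = 0 + 0 + 4 = 4.
s = (0·0 − 1²) + (0·4 − 2²) + (0·4 − (-1)²) = -1 + (-4) + (-1) = -6.
det M (expand along row 1) = 0·(-1) − 1·6 + 2·(-1) = -8.
Characteristic polynomial: λ³ − 4λ² − 6λ + 8 = 0.
Substitute λ = y + (tr M)/3 = y + 1.333333 to remove the quadratic term: y³ + p·y + q = 0 with p = s − (tr M)²/3 = -11.333333 and q = −2(tr M)³/27 + (tr M)·s/3 − det M = -4.740741.
Three real roots ⇒ use the trigonometric (Viète) form: r = 2√(−p/3) = 3.887301, φ = arccos(3q/(p·r)) = arccos(0.322821) = 1.242088 rad.
y_k = r·cos(φ/3 − 2πk/3) for k = 0, 1, 2 gives y = 3.558853, -0.425078, -3.133775.
λ_k = y_k + 1.333333 gives λ = 4.8922, 0.9083, -1.8004 (check: the sum is 4.0000 = tr M).

Eigenvalues sorted in increasing order: [-1.8004, 0.9083, 4.8922].


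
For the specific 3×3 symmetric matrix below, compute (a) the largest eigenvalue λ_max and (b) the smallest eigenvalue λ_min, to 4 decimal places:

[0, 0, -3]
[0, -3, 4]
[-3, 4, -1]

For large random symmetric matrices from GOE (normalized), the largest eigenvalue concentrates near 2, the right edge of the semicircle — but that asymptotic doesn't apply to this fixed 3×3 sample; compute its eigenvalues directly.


Since M is real symmetric, all three eigenvalues are real; they are the roots of det(λI − M) = λ³ − (tr M) λ² + s λ − det M, where s is the sum of the principal 2×2 minors.
tr M = 0 + (-3) + (-1) = -4.
s = (0·(-3) − 0²) + (0·(-1) − (-3)²) + ((-3)·(-1) − 4²) = 0 + (-9) + (-13) = -22.
det M (expand along row 1) = 0·(-13) − 0·12 + (-3)·(-9) = 27.
Characteristic polynomial: λ³ + 4λ² − 22λ − 27 = 0.
Substitute λ = y + (tr M)/3 = y − 1.333333 to remove the quadratic term: y³ + p·y + q = 0 with p = s − (tr M)²/3 = -27.333333 and q = −2(tr M)³/27 + (tr M)·s/3 − det M = 7.074074.
Three real roots ⇒ use the trigonometric (Viète) form: r = 2√(−p/3) = 6.036923, φ = arccos(3q/(p·r)) = arccos(-0.128612) = 1.699766 rad.
y_k = r·cos(φ/3 − 2πk/3) for k = 0, 1, 2 gives y = 5.093575, 0.259447, -5.353022.
λ_k = y_k − 1.333333 gives λ = 3.7602, -1.0739, -6.6864 (check: the sum is -4.0000 = tr M).

Hence λ_max = 3.7602 and λ_min = -6.6864.


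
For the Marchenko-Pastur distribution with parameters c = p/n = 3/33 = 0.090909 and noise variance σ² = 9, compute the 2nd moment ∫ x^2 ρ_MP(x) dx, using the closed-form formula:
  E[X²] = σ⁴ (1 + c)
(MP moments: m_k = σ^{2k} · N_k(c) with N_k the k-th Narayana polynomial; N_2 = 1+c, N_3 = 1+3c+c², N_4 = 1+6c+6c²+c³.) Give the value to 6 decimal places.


E[X²] = σ⁴ (1 + c) (second MP moment). With σ² = 9 (so σ⁴ = 81) and c = 3/33 = 0.090909: E[X²] = 81 · (1 + 0.090909) = 81 · 1.090909.

So E[X^2] = 88.363636.


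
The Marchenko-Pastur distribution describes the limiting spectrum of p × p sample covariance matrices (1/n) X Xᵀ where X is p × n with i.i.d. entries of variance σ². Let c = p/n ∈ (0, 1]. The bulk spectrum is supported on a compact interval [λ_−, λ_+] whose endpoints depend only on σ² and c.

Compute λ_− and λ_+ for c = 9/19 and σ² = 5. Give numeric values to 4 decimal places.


c = 9/19 = 0.473684; √c = 0.688247.
λ_− = σ² (1 − √c)² = 5 · (1 − 0.688247)² = 5 · (0.311753)² = 0.485949.
λ_+ = σ² (1 + √c)² = 5 · (1 + 0.688247)² = 5 · (1.688247)² = 14.250893.

Rounded to 4 decimal places: λ_− ≈ 0.4859, λ_+ ≈ 14.2509.


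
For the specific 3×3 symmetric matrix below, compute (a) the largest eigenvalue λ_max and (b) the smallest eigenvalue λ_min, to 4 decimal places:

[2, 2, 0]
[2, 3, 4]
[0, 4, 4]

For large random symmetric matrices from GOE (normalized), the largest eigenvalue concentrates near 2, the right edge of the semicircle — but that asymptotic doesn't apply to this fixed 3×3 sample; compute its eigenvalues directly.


Since M is real symmetric, all three eigenvalues are real; they are the roots of det(λI − M) = λ³ − (tr M) λ² + s λ − det M, where s is the sum of the principal 2×2 minors.
tr M = 2 + 3 + 4 = 9.
s = (2·3 − 2²) + (2·4 − 0²) + (3·4 − 4²) = 2 + 8 + (-4) = 6.
det M (expand along row 1) = 2·(-4) − 2·8 + 0·8 = -24.
Characteristic polynomial: λ³ − 9λ² + 6λ + 24 = 0.
Substitute λ = y + (tr M)/3 = y + 3.000000 to remove the quadratic term: y³ + p·y + q = 0 with p = s − (tr M)²/3 = -21.000000 and q = −2(tr M)³/27 + (tr M)·s/3 − det M = -12.000000.
Three real roots ⇒ use the trigonometric (Viète) form: r = 2√(−p/3) = 5.291503, φ = arccos(3q/(p·r)) = arccos(0.323970) = 1.240874 rad.
y_k = r·cos(φ/3 − 2πk/3) for k = 0, 1, 2 gives y = 4.845270, -0.580756, -4.264514.
λ_k = y_k + 3.000000 gives λ = 7.8453, 2.4192, -1.2645 (check: the sum is 9.0000 = tr M).

Hence λ_max = 7.8453 and λ_min = -1.2645.


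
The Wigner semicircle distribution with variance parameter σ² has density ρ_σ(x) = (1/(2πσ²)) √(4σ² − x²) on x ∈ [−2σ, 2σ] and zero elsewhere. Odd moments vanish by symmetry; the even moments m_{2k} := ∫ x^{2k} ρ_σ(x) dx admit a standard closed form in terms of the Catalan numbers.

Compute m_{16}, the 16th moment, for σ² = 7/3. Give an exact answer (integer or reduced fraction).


By the scaled semicircle moment identity, m_{2k} = σ^{2k} · C_k with k = 8.
C_8 = (1/(k+1)) · C(2k, k) = (1/9) · C(16, 8) = (1/9) · 12870 = 1430.
σ^{2k} = (σ²)^k = (7/3)^8 = 5764801/6561.

Therefore m_{16} = σ^{16} · C_8 = (5764801/6561) · 1430 = 8243665430/6561.


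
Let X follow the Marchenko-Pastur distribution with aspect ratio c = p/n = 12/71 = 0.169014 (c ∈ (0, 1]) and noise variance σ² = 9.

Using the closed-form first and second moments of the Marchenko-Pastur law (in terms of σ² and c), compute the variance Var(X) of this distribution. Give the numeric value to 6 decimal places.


Recall the MP moments m_1 = E[X] = σ² and m_2 = E[X²] = σ⁴ (1 + c).
m_1 = E[X] = σ² = 9, so m_1² = 81.
m_2 = E[X²] = σ⁴ (1 + c) = 81 · (1 + 0.169014) = 81 · 1.169014 = 94.690141.
(Note m_2 − m_1² simplifies to c · σ⁴ = 0.169014 · 81.)

Var(X) = m_2 − m_1² = 94.690141 − 81 = 13.690141.


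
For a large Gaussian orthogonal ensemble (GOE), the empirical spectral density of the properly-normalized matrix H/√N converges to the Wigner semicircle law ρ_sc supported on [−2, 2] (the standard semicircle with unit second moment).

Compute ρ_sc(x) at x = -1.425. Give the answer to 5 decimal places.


ρ_sc(x) = (1/(2π)) √(4 − x²). With x = -1.425:
  4 − x² = 4 − (-1.425)² = 4 − 2.030625 = 1.969375.
  √(4 − x²) = 1.403344.
  1/(2π) = 0.159155.
  ρ_sc(-1.425) = 0.159155 · 1.403344 = 0.223349.

Rounded to 5 decimal places: ρ_sc(-1.425) ≈ 0.22335.


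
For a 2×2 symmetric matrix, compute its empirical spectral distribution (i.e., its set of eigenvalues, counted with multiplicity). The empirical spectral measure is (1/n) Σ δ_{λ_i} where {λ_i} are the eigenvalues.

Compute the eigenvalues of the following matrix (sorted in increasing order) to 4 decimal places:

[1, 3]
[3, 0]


Since M is real symmetric, both eigenvalues are real; they are the roots of det(λI − M) = λ² − (tr M) λ + det M.
tr M = 1 + 0 = 1.
det M = 1·0 − 3² = 0 − 9 = -9.
Characteristic polynomial: λ² − λ − 9 = 0.
Discriminant Δ = (tr M)² − 4·det M = 1 − (-36) = 37; √Δ = 6.082763.
λ = (tr M ± √Δ)/2 = (1 ± 6.082763)/2, giving (tr M − √Δ)/2 = -2.5414 and (tr M + √Δ)/2 = 3.5414.

Eigenvalues sorted in increasing order: [-2.5414, 3.5414].


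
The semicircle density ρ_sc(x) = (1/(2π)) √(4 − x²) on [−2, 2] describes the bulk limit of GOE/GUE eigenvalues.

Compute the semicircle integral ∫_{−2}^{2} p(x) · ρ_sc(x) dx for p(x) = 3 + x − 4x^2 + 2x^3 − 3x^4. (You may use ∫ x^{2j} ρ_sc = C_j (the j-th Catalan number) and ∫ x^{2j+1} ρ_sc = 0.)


Write p(x) = Σ a_i x^i, split into monomials and integrate each against ρ_sc separately.
Using ∫ x^{2j} ρ_sc = C_j = (1/(j+1)) C(2j, j) (Catalan numbers) and ∫ x^{2j+1} ρ_sc = 0 (odd monomials vanish by symmetry):
  i = 0 (even): a_0 · C_{0} = 3 · 1 = 3
  i = 1 (odd): ∫ x^1 ρ_sc = 0 (vanishes)
  i = 2 (even): a_2 · C_{1} = -4 · 1 = -4
  i = 3 (odd): ∫ x^3 ρ_sc = 0 (vanishes)
  i = 4 (even): a_4 · C_{2} = -3 · 2 = -6

Summing the contributions: ∫_{−2}^{2} p(x) ρ_sc(x) dx = 3 + (-4) + (-6) = -7.


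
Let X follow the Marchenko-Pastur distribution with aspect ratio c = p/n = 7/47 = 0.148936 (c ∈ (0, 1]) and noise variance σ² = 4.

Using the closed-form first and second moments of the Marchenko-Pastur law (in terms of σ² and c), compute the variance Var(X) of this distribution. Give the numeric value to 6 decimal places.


Recall the MP moments m_1 = E[X] = σ² and m_2 = E[X²] = σ⁴ (1 + c).
m_1 = E[X] = σ² = 4, so m_1² = 16.
m_2 = E[X²] = σ⁴ (1 + c) = 16 · (1 + 0.148936) = 16 · 1.148936 = 18.382979.
(Note m_2 − m_1² simplifies to c · σ⁴ = 0.148936 · 16.)

Var(X) = m_2 − m_1² = 18.382979 − 16 = 2.382979.


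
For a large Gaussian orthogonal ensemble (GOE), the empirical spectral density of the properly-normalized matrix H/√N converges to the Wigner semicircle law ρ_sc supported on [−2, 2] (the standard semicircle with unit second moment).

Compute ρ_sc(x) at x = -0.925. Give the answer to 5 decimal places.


ρ_sc(x) = (1/(2π)) √(4 − x²). With x = -0.925:
  4 − x² = 4 − (-0.925)² = 4 − 0.855625 = 3.144375.
  √(4 − x²) = 1.773239.
  1/(2π) = 0.159155.
  ρ_sc(-0.925) = 0.159155 · 1.773239 = 0.282220.

Rounded to 5 decimal places: ρ_sc(-0.925) ≈ 0.28222.


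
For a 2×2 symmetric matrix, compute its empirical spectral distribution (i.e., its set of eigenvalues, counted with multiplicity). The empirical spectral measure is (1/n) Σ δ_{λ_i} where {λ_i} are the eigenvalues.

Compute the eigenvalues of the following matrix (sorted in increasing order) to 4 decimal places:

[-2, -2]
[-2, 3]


Since M is real symmetric, both eigenvalues are real; they are the roots of det(λI − M) = λ² − (tr M) λ + det M.
tr M = -2 + 3 = 1.
det M = (-2)·3 − (-2)² = -6 − 4 = -10.
Characteristic polynomial: λ² − λ − 10 = 0.
Discriminant Δ = (tr M)² − 4·det M = 1 − (-40) = 41; √Δ = 6.403124.
λ = (tr M ± √Δ)/2 = (1 ± 6.403124)/2, giving (tr M − √Δ)/2 = -2.7016 and (tr M + √Δ)/2 = 3.7016.

Eigenvalues sorted in increasing order: [-2.7016, 3.7016].


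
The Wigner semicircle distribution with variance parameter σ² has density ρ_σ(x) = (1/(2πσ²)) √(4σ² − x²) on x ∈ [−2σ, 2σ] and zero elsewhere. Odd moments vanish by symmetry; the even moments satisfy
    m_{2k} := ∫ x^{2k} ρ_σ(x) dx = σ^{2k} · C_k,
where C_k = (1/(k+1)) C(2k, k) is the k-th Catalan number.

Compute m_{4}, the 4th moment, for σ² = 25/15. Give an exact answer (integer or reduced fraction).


By the scaled semicircle moment identity, m_{2k} = σ^{2k} · C_k with k = 2.
C_2 = (1/(k+1)) · C(2k, k) = (1/3) · C(4, 2) = (1/3) · 6 = 2.
σ^{2k} = (σ²)^k = (25/15)^2 = 25/9.

Therefore m_{4} = σ^{4} · C_2 = (25/9) · 2 = 50/9.


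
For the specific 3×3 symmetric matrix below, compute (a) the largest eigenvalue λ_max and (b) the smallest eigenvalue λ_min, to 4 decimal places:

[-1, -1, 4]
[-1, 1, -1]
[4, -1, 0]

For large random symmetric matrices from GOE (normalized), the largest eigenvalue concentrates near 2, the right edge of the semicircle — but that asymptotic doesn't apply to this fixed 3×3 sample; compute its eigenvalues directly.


Since M is real symmetric, all three eigenvalues are real; they are the roots of det(λI − M) = λ³ − (tr M) λ² + s λ − det M, where s is the sum of the principal 2×2 minors.
tr M = -1 + 1 + 0 = 0.
s = ((-1)·1 − (-1)²) + ((-1)·0 − 4²) + (1·0 − (-1)²) = -2 + (-16) + (-1) = -19.
det M (expand along row 1) = (-1)·(-1) − (-1)·4 + 4·(-3) = -7.
Characteristic polynomial: λ³ − 19λ + 7 = 0.
Substitute λ = y + (tr M)/3 = y + 0.000000 to remove the quadratic term: y³ + p·y + q = 0 with p = s − (tr M)²/3 = -19.000000 and q = −2(tr M)³/27 + (tr M)·s/3 − det M = 7.000000.
Three real roots ⇒ use the trigonometric (Viète) form: r = 2√(−p/3) = 5.033223, φ = arccos(3q/(p·r)) = arccos(-0.219594) = 1.792194 rad.
y_k = r·cos(φ/3 − 2πk/3) for k = 0, 1, 2 gives y = 4.161479, 0.371111, -4.532590.
λ_k = y_k + 0.000000 gives λ = 4.1615, 0.3711, -4.5326 (check: the sum is 0.0000 = tr M).

Hence λ_max = 4.1615 and λ_min = -4.5326.


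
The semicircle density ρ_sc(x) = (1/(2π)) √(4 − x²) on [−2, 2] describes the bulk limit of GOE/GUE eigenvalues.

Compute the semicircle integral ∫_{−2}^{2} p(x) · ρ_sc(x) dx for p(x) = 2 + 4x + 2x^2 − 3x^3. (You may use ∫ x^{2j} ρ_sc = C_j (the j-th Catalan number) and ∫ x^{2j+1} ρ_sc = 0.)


Write p(x) = Σ a_i x^i, split into monomials and integrate each against ρ_sc separately.
Using ∫ x^{2j} ρ_sc = C_j = (1/(j+1)) C(2j, j) (Catalan numbers) and ∫ x^{2j+1} ρ_sc = 0 (odd monomials vanish by symmetry):
  i = 0 (even): a_0 · C_{0} = 2 · 1 = 2
  i = 1 (odd): ∫ x^1 ρ_sc = 0 (vanishes)
  i = 2 (even): a_2 · C_{1} = 2 · 1 = 2
  i = 3 (odd): ∫ x^3 ρ_sc = 0 (vanishes)

Summing the contributions: ∫_{−2}^{2} p(x) ρ_sc(x) dx = 2 + 2 = 4.


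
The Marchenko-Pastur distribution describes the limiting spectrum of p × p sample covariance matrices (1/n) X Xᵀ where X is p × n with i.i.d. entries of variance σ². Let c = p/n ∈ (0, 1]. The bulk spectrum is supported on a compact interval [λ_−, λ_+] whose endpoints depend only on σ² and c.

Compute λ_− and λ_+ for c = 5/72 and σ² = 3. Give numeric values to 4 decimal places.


c = 5/72 = 0.069444; √c = 0.263523.
λ_− = σ² (1 − √c)² = 3 · (1 − 0.263523)² = 3 · (0.736477)² = 1.627195.
λ_+ = σ² (1 + √c)² = 3 · (1 + 0.263523)² = 3 · (1.263523)² = 4.789472.

Rounded to 4 decimal places: λ_− ≈ 1.6272, λ_+ ≈ 4.7895.


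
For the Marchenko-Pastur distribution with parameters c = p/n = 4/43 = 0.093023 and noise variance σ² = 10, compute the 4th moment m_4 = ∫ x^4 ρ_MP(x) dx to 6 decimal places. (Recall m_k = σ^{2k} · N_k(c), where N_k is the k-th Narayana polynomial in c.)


E[X⁴] = σ⁸ (1 + 6c + 6c² + c³) (fourth MP moment). With σ² = 10 (so σ⁸ = 10000) and c = 4/43 = 0.093023: E[X⁴] = 10000 · (1 + 6·0.093023 + 6·(0.093023)² + (0.093023)³) = 10000 · 1.610864.

So E[X^4] = 16108.644522.
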